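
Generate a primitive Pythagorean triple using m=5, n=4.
(9, 40, 41)

Euclid's formula: a = m² - n², b = 2mn, c = m² + n²
m = 5, n = 4
a = 5² - 4² = 25 - 16 = 9
b = 2 × 5 × 4 = 40
c = 5² + 4² = 25 + 16 = 41
Verification: 9² + 40² = 81 + 1600 = 1681 = 41² ✓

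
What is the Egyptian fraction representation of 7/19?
1/3 + 1/29 + 1/1653

Greedy algorithm:
7/19: ceiling(19/7) = 3, use 1/3
2/57: ceiling(57/2) = 29, use 1/29
1/1653: ceiling(1653/1) = 1653, use 1/1653
Result: 7/19 = 1/3 + 1/29 + 1/1653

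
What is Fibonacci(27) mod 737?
376

Matrix identity: Q^n = [[F_(n+1), F_n], [F_n, F_(n-1)]] with Q = [[1,1],[1,0]].
n = 27 = 11011₂. Square-and-multiply, entries mod 737:
Q^1 = [[1,1],[1,0]]
Q^3 = (Q^1)²·Q = [[3,2],[2,1]]
Q^6 = (Q^3)² = [[13,8],[8,5]]
Q^13 = (Q^6)²·Q = [[377,233],[233,144]]
Q^27 = (Q^13)²·Q = [[164,376],[376,525]]
F_27 mod 737 = Q^27[0][1] = 376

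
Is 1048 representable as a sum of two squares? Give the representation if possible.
Not possible

Factorization: 1048 = 2^3 × 131
By Fermat: n is sum of two squares iff every prime p ≡ 3 (mod 4) appears to even power.
Prime(s) ≡ 3 (mod 4) with odd exponent: [(131, 1)]
Therefore 1048 cannot be expressed as a² + b².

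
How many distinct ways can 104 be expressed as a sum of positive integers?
304801365

p(n) counts ways to write n as a sum of positive integers (order ignored).
Euler's pentagonal recurrence: p(k) = p(k-1) + p(k-2) - p(k-5) - p(k-7) + p(k-12) + p(k-15) - ... (offsets j(3j∓1)/2, signs ++--, p(0)=1, p(<0)=0).
DP table for k = 0..103: p(0)=1, p(1)=1, p(2)=2, p(3)=3, p(4)=5, p(5)=7, p(6)=11, p(7)=15, p(8)=22, p(9)=30, p(10)=42, p(11)=56, p(12)=77, p(13)=101, p(14)=135, p(15)=176, p(16)=231, p(17)=297, p(18)=385, p(19)=490, p(20)=627, p(21)=792, p(22)=1002, p(23)=1255, p(24)=1575, p(25)=1958, p(26)=2436, p(27)=3010, p(28)=3718, p(29)=4565, p(30)=5604, p(31)=6842, p(32)=8349, p(33)=10143, p(34)=12310, p(35)=14883, p(36)=17977, p(37)=21637, p(38)=26015, p(39)=31185, p(40)=37338, p(41)=44583, p(42)=53174, p(43)=63261, p(44)=75175, p(45)=89134, p(46)=105558, p(47)=124754, p(48)=147273, p(49)=173525, p(50)=204226, p(51)=239943, p(52)=281589, p(53)=329931, p(54)=386155, p(55)=451276, p(56)=526823, p(57)=614154, p(58)=715220, p(59)=831820, p(60)=966467, p(61)=1121505, p(62)=1300156, p(63)=1505499, p(64)=1741630, p(65)=2012558, p(66)=2323520, p(67)=2679689, p(68)=3087735, p(69)=3554345, p(70)=4087968, p(71)=4697205, p(72)=5392783, p(73)=6185689, p(74)=7089500, p(75)=8118264, p(76)=9289091, p(77)=10619863, p(78)=12132164, p(79)=13848650, p(80)=15796476, p(81)=18004327, p(82)=20506255, p(83)=23338469, p(84)=26543660, p(85)=30167357, p(86)=34262962, p(87)=38887673, p(88)=44108109, p(89)=49995925, p(90)=56634173, p(91)=64112359, p(92)=72533807, p(93)=82010177, p(94)=92669720, p(95)=104651419, p(96)=118114304, p(97)=133230930, p(98)=150198136, p(99)=169229875, p(100)=190569292, p(101)=214481126, p(102)=241265379, p(103)=271248950.
Final step: p(104) = p(103) + p(102) - p(99) - p(97) + p(92) + p(89) - p(82) - p(78) + p(69) + p(64) - p(53) - p(47) + p(34) + p(27) - p(12) - p(4)
= 271248950 + 241265379 - 169229875 - 133230930 + 72533807 + 49995925 - 20506255 - 12132164 + 3554345 + 1741630 - 329931 - 124754 + 12310 + 3010 - 77 - 5
= 304801365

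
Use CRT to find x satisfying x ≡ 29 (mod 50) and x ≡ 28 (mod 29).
579

Using Chinese Remainder Theorem:
M = 50 × 29 = 1450
M1 = 29, M2 = 50
y1 = 29^(-1) mod 50 = 19
y2 = 50^(-1) mod 29 = 18
x = (29×29×19 + 28×50×18) mod 1450 = 579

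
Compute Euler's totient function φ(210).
48

210 = 2 × 3 × 5 × 7
φ(n) = n × ∏(1 - 1/p) for each prime p dividing n
φ(210) = 210 × (1 - 1/2) × (1 - 1/3) × (1 - 1/5) × (1 - 1/7) = 48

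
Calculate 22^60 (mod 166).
94

Repeated squaring. Binary of 60 = 111100.
22^1 ≡ 22 (mod 166); 22^2 ≡ 152 (mod 166); 22^4 ≡ 30 (mod 166); 22^8 ≡ 70 (mod 166); 22^16 ≡ 86 (mod 166); 22^32 ≡ 92 (mod 166)
22^60 = 22^4 × 22^8 × 22^16 × 22^32 ≡ 94 (mod 166)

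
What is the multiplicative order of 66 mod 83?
82

83 is prime, so ord(66) divides φ(83) = 82.
Divisors of 82: 1, 2, 41, 82.
Repeated squaring: 66^1 ≡ 66, 66^2 ≡ 40, 66^4 ≡ 23, 66^8 ≡ 31, 66^16 ≡ 48, 66^32 ≡ 63, 66^64 ≡ 68 (mod 83).
Test 66^d mod 83 for each divisor d in increasing order:
66^1 ≡ 66
66^2 ≡ 40
66^41 = 66^32·66^8·66^1 ≡ 82
66^82 = 66^64·66^16·66^2 ≡ 1  ← first divisor giving 1
The order is 82.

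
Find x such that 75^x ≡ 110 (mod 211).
55

Baby-step giant-step with step n = ⌈√211⌉ = 15.
Baby steps 75^j mod 211 (j:value) for j=0..14: 0:1, 1:75, 2:139, 3:86, 4:120, 5:138, 6:11, 7:192, 8:52, 9:102, 10:54, 11:41, 12:121, 13:2, 14:150.
Giant-step multiplier: 75^(-15) ≡ 75^(210-15) = 75^195 ≡ 63 (mod 211).
Giant steps γ_i = 110·63^i mod 211: γ_0=110, γ_1=178, γ_2=31, γ_3=54 (in table at j=10).
x = i·n + j = 3·15 + 10 = 55.
Check: 75^55 ≡ 110 (mod 211).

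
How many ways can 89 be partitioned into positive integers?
49995925

p(n) counts ways to write n as a sum of positive integers (order ignored).
Euler's pentagonal recurrence: p(k) = p(k-1) + p(k-2) - p(k-5) - p(k-7) + p(k-12) + p(k-15) - ... (offsets j(3j∓1)/2, signs ++--, p(0)=1, p(<0)=0).
DP table for k = 0..88: p(0)=1, p(1)=1, p(2)=2, p(3)=3, p(4)=5, p(5)=7, p(6)=11, p(7)=15, p(8)=22, p(9)=30, p(10)=42, p(11)=56, p(12)=77, p(13)=101, p(14)=135, p(15)=176, p(16)=231, p(17)=297, p(18)=385, p(19)=490, p(20)=627, p(21)=792, p(22)=1002, p(23)=1255, p(24)=1575, p(25)=1958, p(26)=2436, p(27)=3010, p(28)=3718, p(29)=4565, p(30)=5604, p(31)=6842, p(32)=8349, p(33)=10143, p(34)=12310, p(35)=14883, p(36)=17977, p(37)=21637, p(38)=26015, p(39)=31185, p(40)=37338, p(41)=44583, p(42)=53174, p(43)=63261, p(44)=75175, p(45)=89134, p(46)=105558, p(47)=124754, p(48)=147273, p(49)=173525, p(50)=204226, p(51)=239943, p(52)=281589, p(53)=329931, p(54)=386155, p(55)=451276, p(56)=526823, p(57)=614154, p(58)=715220, p(59)=831820, p(60)=966467, p(61)=1121505, p(62)=1300156, p(63)=1505499, p(64)=1741630, p(65)=2012558, p(66)=2323520, p(67)=2679689, p(68)=3087735, p(69)=3554345, p(70)=4087968, p(71)=4697205, p(72)=5392783, p(73)=6185689, p(74)=7089500, p(75)=8118264, p(76)=9289091, p(77)=10619863, p(78)=12132164, p(79)=13848650, p(80)=15796476, p(81)=18004327, p(82)=20506255, p(83)=23338469, p(84)=26543660, p(85)=30167357, p(86)=34262962, p(87)=38887673, p(88)=44108109.
Final step: p(89) = p(88) + p(87) - p(84) - p(82) + p(77) + p(74) - p(67) - p(63) + p(54) + p(49) - p(38) - p(32) + p(19) + p(12)
= 44108109 + 38887673 - 26543660 - 20506255 + 10619863 + 7089500 - 2679689 - 1505499 + 386155 + 173525 - 26015 - 8349 + 490 + 77
= 49995925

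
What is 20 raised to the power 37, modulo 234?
20

Repeated squaring. Binary of 37 = 100101.
20^1 ≡ 20 (mod 234); 20^2 ≡ 166 (mod 234); 20^4 ≡ 178 (mod 234); 20^8 ≡ 94 (mod 234); 20^16 ≡ 178 (mod 234); 20^32 ≡ 94 (mod 234)
20^37 = 20^1 × 20^4 × 20^32 ≡ 20 (mod 234)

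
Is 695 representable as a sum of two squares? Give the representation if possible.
Not possible

Factorization: 695 = 5 × 139
By Fermat: n is sum of two squares iff every prime p ≡ 3 (mod 4) appears to even power.
Prime(s) ≡ 3 (mod 4) with odd exponent: [(139, 1)]
Therefore 695 cannot be expressed as a² + b².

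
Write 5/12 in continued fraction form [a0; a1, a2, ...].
[0; 2, 2, 2]

Euclidean algorithm steps:
5 = 0 × 12 + 5
12 = 2 × 5 + 2
5 = 2 × 2 + 1
2 = 2 × 1 + 0
Continued fraction: [0; 2, 2, 2]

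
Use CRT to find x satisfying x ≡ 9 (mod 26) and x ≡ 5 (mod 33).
269

Using Chinese Remainder Theorem:
M = 26 × 33 = 858
M1 = 33, M2 = 26
y1 = 33^(-1) mod 26 = 15
y2 = 26^(-1) mod 33 = 14
x = (9×33×15 + 5×26×14) mod 858 = 269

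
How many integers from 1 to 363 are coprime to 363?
220

363 = 3 × 11^2
φ(n) = n × ∏(1 - 1/p) for each prime p dividing n
φ(363) = 363 × (1 - 1/3) × (1 - 1/11) = 220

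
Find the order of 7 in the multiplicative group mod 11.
10

11 is prime, so ord(7) divides φ(11) = 10.
Divisors of 10: 1, 2, 5, 10.
Repeated squaring: 7^1 ≡ 7, 7^2 ≡ 5, 7^4 ≡ 3, 7^8 ≡ 9 (mod 11).
Test 7^d mod 11 for each divisor d in increasing order:
7^1 ≡ 7
7^2 ≡ 5
7^5 = 7^4·7^1 ≡ 10
7^10 = 7^8·7^2 ≡ 1  ← first divisor giving 1
The order is 10.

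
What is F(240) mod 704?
0

Matrix identity: Q^n = [[F_(n+1), F_n], [F_n, F_(n-1)]] with Q = [[1,1],[1,0]].
n = 240 = 11110000₂. Square-and-multiply, entries mod 704:
Q^1 = [[1,1],[1,0]]
Q^3 = (Q^1)²·Q = [[3,2],[2,1]]
Q^7 = (Q^3)²·Q = [[21,13],[13,8]]
Q^15 = (Q^7)²·Q = [[283,610],[610,377]]
Q^30 = (Q^15)² = [[221,616],[616,309]]
Q^60 = (Q^30)² = [[265,528],[528,441]]
Q^120 = (Q^60)² = [[529,352],[352,177]]
Q^240 = (Q^120)² = [[353,0],[0,353]]
F_240 mod 704 = Q^240[0][1] = 0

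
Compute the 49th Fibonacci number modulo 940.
469

Matrix identity: Q^n = [[F_(n+1), F_n], [F_n, F_(n-1)]] with Q = [[1,1],[1,0]].
n = 49 = 110001₂. Square-and-multiply, entries mod 940:
Q^1 = [[1,1],[1,0]]
Q^3 = (Q^1)²·Q = [[3,2],[2,1]]
Q^6 = (Q^3)² = [[13,8],[8,5]]
Q^12 = (Q^6)² = [[233,144],[144,89]]
Q^24 = (Q^12)² = [[765,308],[308,457]]
Q^49 = (Q^24)²·Q = [[845,469],[469,376]]
F_49 mod 940 = Q^49[0][1] = 469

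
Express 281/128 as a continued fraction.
[2; 5, 8, 3]

Euclidean algorithm steps:
281 = 2 × 128 + 25
128 = 5 × 25 + 3
25 = 8 × 3 + 1
3 = 3 × 1 + 0
Continued fraction: [2; 5, 8, 3]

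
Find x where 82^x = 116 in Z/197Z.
18

Baby-step giant-step with step n = ⌈√197⌉ = 15.
Baby steps 82^j mod 197 (j:value) for j=0..14: 0:1, 1:82, 2:26, 3:162, 4:85, 5:75, 6:43, 7:177, 8:133, 9:71, 10:109, 11:73, 12:76, 13:125, 14:6.
Giant-step multiplier: 82^(-15) ≡ 82^(196-15) = 82^181 ≡ 195 (mod 197).
Giant steps γ_i = 116·195^i mod 197: γ_0=116, γ_1=162 (in table at j=3).
x = i·n + j = 1·15 + 3 = 18.
Check: 82^18 ≡ 116 (mod 197).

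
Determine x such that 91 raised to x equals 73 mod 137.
8

Baby-step giant-step with step n = ⌈√137⌉ = 12.
Baby steps 91^j mod 137 (j:value) for j=0..11: 0:1, 1:91, 2:61, 3:71, 4:22, 5:84, 6:109, 7:55, 8:73, 9:67, 10:69, 11:114.
h = 73 is already in the table at j=8, so x = 8.
Check: 91^8 ≡ 73 (mod 137).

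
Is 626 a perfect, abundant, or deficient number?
deficient

Proper divisors of 626: sum = 1 + 2 + 313 = 316
Since 316 < 626, 626 is deficient.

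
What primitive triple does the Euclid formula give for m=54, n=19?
(2555, 2052, 3277)

Euclid's formula: a = m² - n², b = 2mn, c = m² + n²
m = 54, n = 19
a = 54² - 19² = 2916 - 361 = 2555
b = 2 × 54 × 19 = 2052
c = 54² + 19² = 2916 + 361 = 3277
Verification: 2555² + 2052² = 6528025 + 4210704 = 10738729 = 3277² ✓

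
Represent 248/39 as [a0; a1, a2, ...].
[6; 2, 1, 3, 1, 2]

Euclidean algorithm steps:
248 = 6 × 39 + 14
39 = 2 × 14 + 11
14 = 1 × 11 + 3
11 = 3 × 3 + 2
3 = 1 × 2 + 1
2 = 2 × 1 + 0
Continued fraction: [6; 2, 1, 3, 1, 2]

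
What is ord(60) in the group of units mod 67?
33

67 is prime, so ord(60) divides φ(67) = 66.
Divisors of 66: 1, 2, 3, 6, 11, 22, 33, 66.
Repeated squaring: 60^1 ≡ 60, 60^2 ≡ 49, 60^4 ≡ 56, 60^8 ≡ 54, 60^16 ≡ 35, 60^32 ≡ 19, 60^64 ≡ 26 (mod 67).
Test 60^d mod 67 for each divisor d in increasing order:
60^1 ≡ 60
60^2 ≡ 49
60^3 = 60^2·60^1 ≡ 59
60^6 = 60^4·60^2 ≡ 64
60^11 = 60^8·60^2·60^1 ≡ 37
60^22 = 60^16·60^4·60^2 ≡ 29
60^33 = 60^32·60^1 ≡ 1  ← first divisor giving 1
The order is 33.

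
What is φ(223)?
222

223 = 223
φ(n) = n × ∏(1 - 1/p) for each prime p dividing n
φ(223) = 223 × (1 - 1/223) = 222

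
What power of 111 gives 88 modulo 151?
82

Baby-step giant-step with step n = ⌈√151⌉ = 13.
Baby steps 111^j mod 151 (j:value) for j=0..12: 0:1, 1:111, 2:90, 3:24, 4:97, 5:46, 6:123, 7:63, 8:47, 9:83, 10:2, 11:71, 12:29.
Giant-step multiplier: 111^(-13) ≡ 111^(150-13) = 111^137 ≡ 129 (mod 151).
Giant steps γ_i = 88·129^i mod 151: γ_0=88, γ_1=27, γ_2=10, γ_3=82, γ_4=8, γ_5=126, γ_6=97 (in table at j=4).
x = i·n + j = 6·13 + 4 = 82.
Check: 111^82 ≡ 88 (mod 151).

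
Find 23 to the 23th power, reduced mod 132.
23

Repeated squaring. Binary of 23 = 10111.
23^1 ≡ 23 (mod 132); 23^2 ≡ 1 (mod 132); 23^4 ≡ 1 (mod 132); 23^8 ≡ 1 (mod 132); 23^16 ≡ 1 (mod 132)
23^23 = 23^1 × 23^2 × 23^4 × 23^16 ≡ 23 (mod 132)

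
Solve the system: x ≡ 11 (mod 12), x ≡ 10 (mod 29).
155

Using Chinese Remainder Theorem:
M = 12 × 29 = 348
M1 = 29, M2 = 12
y1 = 29^(-1) mod 12 = 5
y2 = 12^(-1) mod 29 = 17
x = (11×29×5 + 10×12×17) mod 348 = 155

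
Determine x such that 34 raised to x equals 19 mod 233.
136

Baby-step giant-step with step n = ⌈√233⌉ = 16.
Baby steps 34^j mod 233 (j:value) for j=0..15: 0:1, 1:34, 2:224, 3:160, 4:81, 5:191, 6:203, 7:145, 8:37, 9:93, 10:133, 11:95, 12:201, 13:77, 14:55, 15:6.
Giant-step multiplier: 34^(-16) ≡ 34^(232-16) = 34^216 ≡ 8 (mod 233).
Giant steps γ_i = 19·8^i mod 233: γ_0=19, γ_1=152, γ_2=51, γ_3=175, γ_4=2, γ_5=16, γ_6=128, γ_7=92, γ_8=37 (in table at j=8).
x = i·n + j = 8·16 + 8 = 136.
Check: 34^136 ≡ 19 (mod 233).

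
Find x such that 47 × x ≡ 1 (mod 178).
125

gcd(47, 178) = 1, so the inverse exists.
Extended Euclidean algorithm on (178, 47):
178 = 3 × 47 + 37  ⟹  37 = (1)·178 + (-3)·47
47 = 1 × 37 + 10  ⟹  10 = (-1)·178 + (4)·47
37 = 3 × 10 + 7  ⟹  7 = (4)·178 + (-15)·47
10 = 1 × 7 + 3  ⟹  3 = (-5)·178 + (19)·47
7 = 2 × 3 + 1  ⟹  1 = (14)·178 + (-53)·47
So (-53)·47 ≡ 1 (mod 178), i.e. 47^(-1) ≡ -53 ≡ 125 (mod 178).
Check: 47 × 125 = 5875 ≡ 1 (mod 178)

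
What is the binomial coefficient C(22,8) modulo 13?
9

Using Lucas' theorem:
Write n=22 and k=8 in base 13:
n in base 13: [1, 9]
k in base 13: [0, 8]
C(22,8) mod 13 = ∏ C(n_i, k_i) mod 13
Digit binomials (mod 13): C(1,0) = 1; C(9,8) = 9
Product: 1 × 9 = 9 ≡ 9 (mod 13)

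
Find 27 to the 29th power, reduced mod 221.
79

Repeated squaring. Binary of 29 = 11101.
27^1 ≡ 27 (mod 221); 27^2 ≡ 66 (mod 221); 27^4 ≡ 157 (mod 221); 27^8 ≡ 118 (mod 221); 27^16 ≡ 1 (mod 221)
27^29 = 27^1 × 27^4 × 27^8 × 27^16 ≡ 79 (mod 221)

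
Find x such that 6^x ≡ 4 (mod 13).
10

Baby-step giant-step with step n = ⌈√13⌉ = 4.
Baby steps 6^j mod 13 (j:value) for j=0..3: 0:1, 1:6, 2:10, 3:8.
Giant-step multiplier: 6^(-4) ≡ 6^(12-4) = 6^8 ≡ 3 (mod 13).
Giant steps γ_i = 4·3^i mod 13: γ_0=4, γ_1=12, γ_2=10 (in table at j=2).
x = i·n + j = 2·4 + 2 = 10.
Check: 6^10 ≡ 4 (mod 13).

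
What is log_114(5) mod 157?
107

Baby-step giant-step with step n = ⌈√157⌉ = 13.
Baby steps 114^j mod 157 (j:value) for j=0..12: 0:1, 1:114, 2:122, 3:92, 4:126, 5:77, 6:143, 7:131, 8:19, 9:125, 10:120, 11:21, 12:39.
Giant-step multiplier: 114^(-13) ≡ 114^(156-13) = 114^143 ≡ 22 (mod 157).
Giant steps γ_i = 5·22^i mod 157: γ_0=5, γ_1=110, γ_2=65, γ_3=17, γ_4=60, γ_5=64, γ_6=152, γ_7=47, γ_8=92 (in table at j=3).
x = i·n + j = 8·13 + 3 = 107.
Check: 114^107 ≡ 5 (mod 157).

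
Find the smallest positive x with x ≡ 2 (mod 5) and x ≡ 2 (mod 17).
2

Using Chinese Remainder Theorem:
M = 5 × 17 = 85
M1 = 17, M2 = 5
y1 = 17^(-1) mod 5 = 3
y2 = 5^(-1) mod 17 = 7
x = (2×17×3 + 2×5×7) mod 85 = 2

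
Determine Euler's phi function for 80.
32

80 = 2^4 × 5
φ(n) = n × ∏(1 - 1/p) for each prime p dividing n
φ(80) = 80 × (1 - 1/2) × (1 - 1/5) = 32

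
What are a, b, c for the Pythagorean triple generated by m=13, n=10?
(69, 260, 269)

Euclid's formula: a = m² - n², b = 2mn, c = m² + n²
m = 13, n = 10
a = 13² - 10² = 169 - 100 = 69
b = 2 × 13 × 10 = 260
c = 13² + 10² = 169 + 100 = 269
Verification: 69² + 260² = 4761 + 67600 = 72361 = 269² ✓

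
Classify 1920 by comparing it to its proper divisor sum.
abundant

Proper divisors of 1920: sum = 1 + 2 + 3 + 4 + 5 + 6 + 8 + 10 + ... + 384 + 480 + 640 + 960 (31 divisors) = 4200
Since 4200 > 1920, 1920 is abundant.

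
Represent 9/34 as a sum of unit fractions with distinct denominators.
1/4 + 1/68

Greedy algorithm:
9/34: ceiling(34/9) = 4, use 1/4
1/68: ceiling(68/1) = 68, use 1/68
Result: 9/34 = 1/4 + 1/68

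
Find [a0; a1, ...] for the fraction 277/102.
[2; 1, 2, 1, 1, 14]

Euclidean algorithm steps:
277 = 2 × 102 + 73
102 = 1 × 73 + 29
73 = 2 × 29 + 15
29 = 1 × 15 + 14
15 = 1 × 14 + 1
14 = 14 × 1 + 0
Continued fraction: [2; 1, 2, 1, 1, 14]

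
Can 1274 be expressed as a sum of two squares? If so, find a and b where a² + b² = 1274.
7² + 35² (a=7, b=35)

Factorization: 1274 = 2 × 7^2 × 13
By Fermat: n is sum of two squares iff every prime p ≡ 3 (mod 4) appears to even power.
All primes ≡ 3 (mod 4) appear to even power.
Search a = 0, 1, 2, … for 1274 - a² a perfect square: first hit at a = 7: 1274 - 49 = 1225 = 35².
1274 = 7² + 35² = 49 + 1225 ✓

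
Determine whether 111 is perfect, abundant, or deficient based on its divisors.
deficient

Proper divisors of 111: sum = 1 + 3 + 37 = 41
Since 41 < 111, 111 is deficient.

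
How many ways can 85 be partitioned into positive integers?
30167357

p(n) counts ways to write n as a sum of positive integers (order ignored).
Euler's pentagonal recurrence: p(k) = p(k-1) + p(k-2) - p(k-5) - p(k-7) + p(k-12) + p(k-15) - ... (offsets j(3j∓1)/2, signs ++--, p(0)=1, p(<0)=0).
DP table for k = 0..84: p(0)=1, p(1)=1, p(2)=2, p(3)=3, p(4)=5, p(5)=7, p(6)=11, p(7)=15, p(8)=22, p(9)=30, p(10)=42, p(11)=56, p(12)=77, p(13)=101, p(14)=135, p(15)=176, p(16)=231, p(17)=297, p(18)=385, p(19)=490, p(20)=627, p(21)=792, p(22)=1002, p(23)=1255, p(24)=1575, p(25)=1958, p(26)=2436, p(27)=3010, p(28)=3718, p(29)=4565, p(30)=5604, p(31)=6842, p(32)=8349, p(33)=10143, p(34)=12310, p(35)=14883, p(36)=17977, p(37)=21637, p(38)=26015, p(39)=31185, p(40)=37338, p(41)=44583, p(42)=53174, p(43)=63261, p(44)=75175, p(45)=89134, p(46)=105558, p(47)=124754, p(48)=147273, p(49)=173525, p(50)=204226, p(51)=239943, p(52)=281589, p(53)=329931, p(54)=386155, p(55)=451276, p(56)=526823, p(57)=614154, p(58)=715220, p(59)=831820, p(60)=966467, p(61)=1121505, p(62)=1300156, p(63)=1505499, p(64)=1741630, p(65)=2012558, p(66)=2323520, p(67)=2679689, p(68)=3087735, p(69)=3554345, p(70)=4087968, p(71)=4697205, p(72)=5392783, p(73)=6185689, p(74)=7089500, p(75)=8118264, p(76)=9289091, p(77)=10619863, p(78)=12132164, p(79)=13848650, p(80)=15796476, p(81)=18004327, p(82)=20506255, p(83)=23338469, p(84)=26543660.
Final step: p(85) = p(84) + p(83) - p(80) - p(78) + p(73) + p(70) - p(63) - p(59) + p(50) + p(45) - p(34) - p(28) + p(15) + p(8)
= 26543660 + 23338469 - 15796476 - 12132164 + 6185689 + 4087968 - 1505499 - 831820 + 204226 + 89134 - 12310 - 3718 + 176 + 22
= 30167357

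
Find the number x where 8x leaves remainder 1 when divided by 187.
117

gcd(8, 187) = 1, so the inverse exists.
Extended Euclidean algorithm on (187, 8):
187 = 23 × 8 + 3  ⟹  3 = (1)·187 + (-23)·8
8 = 2 × 3 + 2  ⟹  2 = (-2)·187 + (47)·8
3 = 1 × 2 + 1  ⟹  1 = (3)·187 + (-70)·8
So (-70)·8 ≡ 1 (mod 187), i.e. 8^(-1) ≡ -70 ≡ 117 (mod 187).
Check: 8 × 117 = 936 ≡ 1 (mod 187)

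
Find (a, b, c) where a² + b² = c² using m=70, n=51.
(2299, 7140, 7501)

Euclid's formula: a = m² - n², b = 2mn, c = m² + n²
m = 70, n = 51
a = 70² - 51² = 4900 - 2601 = 2299
b = 2 × 70 × 51 = 7140
c = 70² + 51² = 4900 + 2601 = 7501
Verification: 2299² + 7140² = 5285401 + 50979600 = 56265001 = 7501² ✓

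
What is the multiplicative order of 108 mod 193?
3

193 is prime, so ord(108) divides φ(193) = 192.
Divisors of 192: 1, 2, 3, 4, 6, 8, 12, 16, 24, 32, 48, 64, 96, 192.
Repeated squaring: 108^1 ≡ 108, 108^2 ≡ 84, 108^4 ≡ 108, 108^8 ≡ 84, 108^16 ≡ 108, 108^32 ≡ 84, 108^64 ≡ 108, 108^128 ≡ 84 (mod 193).
Test 108^d mod 193 for each divisor d in increasing order:
108^1 ≡ 108
108^2 ≡ 84
108^3 = 108^2·108^1 ≡ 1  ← first divisor giving 1
The order is 3.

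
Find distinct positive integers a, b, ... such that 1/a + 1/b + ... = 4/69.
1/18 + 1/414

Greedy algorithm:
4/69: ceiling(69/4) = 18, use 1/18
1/414: ceiling(414/1) = 414, use 1/414
Result: 4/69 = 1/18 + 1/414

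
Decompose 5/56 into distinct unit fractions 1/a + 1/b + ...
1/12 + 1/168

Greedy algorithm:
5/56: ceiling(56/5) = 12, use 1/12
1/168: ceiling(168/1) = 168, use 1/168
Result: 5/56 = 1/12 + 1/168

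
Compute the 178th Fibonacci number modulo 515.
509

Matrix identity: Q^n = [[F_(n+1), F_n], [F_n, F_(n-1)]] with Q = [[1,1],[1,0]].
n = 178 = 10110010₂. Square-and-multiply, entries mod 515:
Q^1 = [[1,1],[1,0]]
Q^2 = (Q^1)² = [[2,1],[1,1]]
Q^5 = (Q^2)²·Q = [[8,5],[5,3]]
Q^11 = (Q^5)²·Q = [[144,89],[89,55]]
Q^22 = (Q^11)² = [[332,201],[201,131]]
Q^44 = (Q^22)² = [[245,363],[363,397]]
Q^89 = (Q^44)²·Q = [[480,214],[214,266]]
Q^178 = (Q^89)² = [[156,509],[509,162]]
F_178 mod 515 = Q^178[0][1] = 509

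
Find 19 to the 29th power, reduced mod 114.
19

Repeated squaring. Binary of 29 = 11101.
19^1 ≡ 19 (mod 114); 19^2 ≡ 19 (mod 114); 19^4 ≡ 19 (mod 114); 19^8 ≡ 19 (mod 114); 19^16 ≡ 19 (mod 114)
19^29 = 19^1 × 19^4 × 19^8 × 19^16 ≡ 19 (mod 114)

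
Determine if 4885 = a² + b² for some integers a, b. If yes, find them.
23² + 66² (a=23, b=66)

Factorization: 4885 = 5 × 977
By Fermat: n is sum of two squares iff every prime p ≡ 3 (mod 4) appears to even power.
All primes ≡ 3 (mod 4) appear to even power.
Search a = 0, 1, 2, … for 4885 - a² a perfect square: first hit at a = 23: 4885 - 529 = 4356 = 66².
4885 = 23² + 66² = 529 + 4356 ✓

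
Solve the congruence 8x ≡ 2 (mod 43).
x ≡ 11 (mod 43)

gcd(8, 43) = 1, which divides 2, so solutions exist.
Find 8^(-1) mod 43 by the extended Euclidean algorithm:
43 = 5 × 8 + 3  ⟹  3 = (1)·43 + (-5)·8
8 = 2 × 3 + 2  ⟹  2 = (-2)·43 + (11)·8
3 = 1 × 2 + 1  ⟹  1 = (3)·43 + (-16)·8
So (-16)·8 ≡ 1 (mod 43), i.e. 8^(-1) ≡ -16 ≡ 27 (mod 43).
x ≡ 27 × 2 = 54 ≡ 11 (mod 43).
Check: 8 × 11 = 88 ≡ 2 (mod 43).
Unique solution: x ≡ 11 (mod 43)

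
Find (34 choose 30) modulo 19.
16

Using Lucas' theorem:
Write n=34 and k=30 in base 19:
n in base 19: [1, 15]
k in base 19: [1, 11]
C(34,30) mod 19 = ∏ C(n_i, k_i) mod 19
Digit binomials (mod 19): C(1,1) = 1; C(15,11) = 1365 ≡ 16
Product: 1 × 16 = 16 ≡ 16 (mod 19)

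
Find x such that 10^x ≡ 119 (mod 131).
97

Baby-step giant-step with step n = ⌈√131⌉ = 12.
Baby steps 10^j mod 131 (j:value) for j=0..11: 0:1, 1:10, 2:100, 3:83, 4:44, 5:47, 6:77, 7:115, 8:102, 9:103, 10:113, 11:82.
Giant-step multiplier: 10^(-12) ≡ 10^(130-12) = 10^118 ≡ 27 (mod 131).
Giant steps γ_i = 119·27^i mod 131: γ_0=119, γ_1=69, γ_2=29, γ_3=128, γ_4=50, γ_5=40, γ_6=32, γ_7=78, γ_8=10 (in table at j=1).
x = i·n + j = 8·12 + 1 = 97.
Check: 10^97 ≡ 119 (mod 131).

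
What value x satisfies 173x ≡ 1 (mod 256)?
37

gcd(173, 256) = 1, so the inverse exists.
Extended Euclidean algorithm on (256, 173):
256 = 1 × 173 + 83  ⟹  83 = (1)·256 + (-1)·173
173 = 2 × 83 + 7  ⟹  7 = (-2)·256 + (3)·173
83 = 11 × 7 + 6  ⟹  6 = (23)·256 + (-34)·173
7 = 1 × 6 + 1  ⟹  1 = (-25)·256 + (37)·173
So (37)·173 ≡ 1 (mod 256), i.e. 173^(-1) ≡ 37 (mod 256).
Check: 173 × 37 = 6401 ≡ 1 (mod 256)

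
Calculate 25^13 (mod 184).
73

Repeated squaring. Binary of 13 = 1101.
25^1 ≡ 25 (mod 184); 25^2 ≡ 73 (mod 184); 25^4 ≡ 177 (mod 184); 25^8 ≡ 49 (mod 184)
25^13 = 25^1 × 25^4 × 25^8 ≡ 73 (mod 184)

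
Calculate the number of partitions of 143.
20390982757

p(n) counts ways to write n as a sum of positive integers (order ignored).
Euler's pentagonal recurrence: p(k) = p(k-1) + p(k-2) - p(k-5) - p(k-7) + p(k-12) + p(k-15) - ... (offsets j(3j∓1)/2, signs ++--, p(0)=1, p(<0)=0).
DP table for k = 0..142: p(0)=1, p(1)=1, p(2)=2, p(3)=3, p(4)=5, p(5)=7, p(6)=11, p(7)=15, p(8)=22, p(9)=30, p(10)=42, p(11)=56, p(12)=77, p(13)=101, p(14)=135, p(15)=176, p(16)=231, p(17)=297, p(18)=385, p(19)=490, p(20)=627, p(21)=792, p(22)=1002, p(23)=1255, p(24)=1575, p(25)=1958, p(26)=2436, p(27)=3010, p(28)=3718, p(29)=4565, p(30)=5604, p(31)=6842, p(32)=8349, p(33)=10143, p(34)=12310, p(35)=14883, p(36)=17977, p(37)=21637, p(38)=26015, p(39)=31185, p(40)=37338, p(41)=44583, p(42)=53174, p(43)=63261, p(44)=75175, p(45)=89134, p(46)=105558, p(47)=124754, p(48)=147273, p(49)=173525, p(50)=204226, p(51)=239943, p(52)=281589, p(53)=329931, p(54)=386155, p(55)=451276, p(56)=526823, p(57)=614154, p(58)=715220, p(59)=831820, p(60)=966467, p(61)=1121505, p(62)=1300156, p(63)=1505499, p(64)=1741630, p(65)=2012558, p(66)=2323520, p(67)=2679689, p(68)=3087735, p(69)=3554345, p(70)=4087968, p(71)=4697205, p(72)=5392783, p(73)=6185689, p(74)=7089500, p(75)=8118264, p(76)=9289091, p(77)=10619863, p(78)=12132164, p(79)=13848650, p(80)=15796476, p(81)=18004327, p(82)=20506255, p(83)=23338469, p(84)=26543660, p(85)=30167357, p(86)=34262962, p(87)=38887673, p(88)=44108109, p(89)=49995925, p(90)=56634173, p(91)=64112359, p(92)=72533807, p(93)=82010177, p(94)=92669720, p(95)=104651419, p(96)=118114304, p(97)=133230930, p(98)=150198136, p(99)=169229875, p(100)=190569292, p(101)=214481126, p(102)=241265379, p(103)=271248950, p(104)=304801365, p(105)=342325709, p(106)=384276336, p(107)=431149389, p(108)=483502844, p(109)=541946240, p(110)=607163746, p(111)=679903203, p(112)=761002156, p(113)=851376628, p(114)=952050665, p(115)=1064144451, p(116)=1188908248, p(117)=1327710076, p(118)=1482074143, p(119)=1653668665, p(120)=1844349560, p(121)=2056148051, p(122)=2291320912, p(123)=2552338241, p(124)=2841940500, p(125)=3163127352, p(126)=3519222692, p(127)=3913864295, p(128)=4351078600, p(129)=4835271870, p(130)=5371315400, p(131)=5964539504, p(132)=6620830889, p(133)=7346629512, p(134)=8149040695, p(135)=9035836076, p(136)=10015581680, p(137)=11097645016, p(138)=12292341831, p(139)=13610949895, p(140)=15065878135, p(141)=16670689208, p(142)=18440293320.
Final step: p(143) = p(142) + p(141) - p(138) - p(136) + p(131) + p(128) - p(121) - p(117) + p(108) + p(103) - p(92) - p(86) + p(73) + p(66) - p(51) - p(43) + p(26) + p(17)
= 18440293320 + 16670689208 - 12292341831 - 10015581680 + 5964539504 + 4351078600 - 2056148051 - 1327710076 + 483502844 + 271248950 - 72533807 - 34262962 + 6185689 + 2323520 - 239943 - 63261 + 2436 + 297
= 20390982757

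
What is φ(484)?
220

484 = 2^2 × 11^2
φ(n) = n × ∏(1 - 1/p) for each prime p dividing n
φ(484) = 484 × (1 - 1/2) × (1 - 1/11) = 220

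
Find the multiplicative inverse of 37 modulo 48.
13

gcd(37, 48) = 1, so the inverse exists.
Extended Euclidean algorithm on (48, 37):
48 = 1 × 37 + 11  ⟹  11 = (1)·48 + (-1)·37
37 = 3 × 11 + 4  ⟹  4 = (-3)·48 + (4)·37
11 = 2 × 4 + 3  ⟹  3 = (7)·48 + (-9)·37
4 = 1 × 3 + 1  ⟹  1 = (-10)·48 + (13)·37
So (13)·37 ≡ 1 (mod 48), i.e. 37^(-1) ≡ 13 (mod 48).
Check: 37 × 13 = 481 ≡ 1 (mod 48)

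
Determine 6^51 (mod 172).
44

Repeated squaring. Binary of 51 = 110011.
6^1 ≡ 6 (mod 172); 6^2 ≡ 36 (mod 172); 6^4 ≡ 92 (mod 172); 6^8 ≡ 36 (mod 172); 6^16 ≡ 92 (mod 172); 6^32 ≡ 36 (mod 172)
6^51 = 6^1 × 6^2 × 6^16 × 6^32 ≡ 44 (mod 172)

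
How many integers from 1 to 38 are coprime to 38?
18

38 = 2 × 19
φ(n) = n × ∏(1 - 1/p) for each prime p dividing n
φ(38) = 38 × (1 - 1/2) × (1 - 1/19) = 18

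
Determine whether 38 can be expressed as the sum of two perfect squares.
Not possible

Factorization: 38 = 2 × 19
By Fermat: n is sum of two squares iff every prime p ≡ 3 (mod 4) appears to even power.
Prime(s) ≡ 3 (mod 4) with odd exponent: [(19, 1)]
Therefore 38 cannot be expressed as a² + b².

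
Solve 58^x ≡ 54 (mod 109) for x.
51

Baby-step giant-step with step n = ⌈√109⌉ = 11.
Baby steps 58^j mod 109 (j:value) for j=0..10: 0:1, 1:58, 2:94, 3:2, 4:7, 5:79, 6:4, 7:14, 8:49, 9:8, 10:28.
Giant-step multiplier: 58^(-11) ≡ 58^(108-11) = 58^97 ≡ 99 (mod 109).
Giant steps γ_i = 54·99^i mod 109: γ_0=54, γ_1=5, γ_2=59, γ_3=64, γ_4=14 (in table at j=7).
x = i·n + j = 4·11 + 7 = 51.
Check: 58^51 ≡ 54 (mod 109).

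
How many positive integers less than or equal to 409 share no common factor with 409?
408

409 = 409
φ(n) = n × ∏(1 - 1/p) for each prime p dividing n
φ(409) = 409 × (1 - 1/409) = 408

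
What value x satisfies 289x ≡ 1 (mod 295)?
49

gcd(289, 295) = 1, so the inverse exists.
Extended Euclidean algorithm on (295, 289):
295 = 1 × 289 + 6  ⟹  6 = (1)·295 + (-1)·289
289 = 48 × 6 + 1  ⟹  1 = (-48)·295 + (49)·289
So (49)·289 ≡ 1 (mod 295), i.e. 289^(-1) ≡ 49 (mod 295).
Check: 289 × 49 = 14161 ≡ 1 (mod 295)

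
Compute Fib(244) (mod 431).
264

Matrix identity: Q^n = [[F_(n+1), F_n], [F_n, F_(n-1)]] with Q = [[1,1],[1,0]].
n = 244 = 11110100₂. Square-and-multiply, entries mod 431:
Q^1 = [[1,1],[1,0]]
Q^3 = (Q^1)²·Q = [[3,2],[2,1]]
Q^7 = (Q^3)²·Q = [[21,13],[13,8]]
Q^15 = (Q^7)²·Q = [[125,179],[179,377]]
Q^30 = (Q^15)² = [[256,210],[210,46]]
Q^61 = (Q^30)²·Q = [[225,162],[162,63]]
Q^122 = (Q^61)² = [[151,108],[108,43]]
Q^244 = (Q^122)² = [[416,264],[264,152]]
F_244 mod 431 = Q^244[0][1] = 264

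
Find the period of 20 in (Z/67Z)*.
66

67 is prime, so ord(20) divides φ(67) = 66.
Divisors of 66: 1, 2, 3, 6, 11, 22, 33, 66.
Repeated squaring: 20^1 ≡ 20, 20^2 ≡ 65, 20^4 ≡ 4, 20^8 ≡ 16, 20^16 ≡ 55, 20^32 ≡ 10, 20^64 ≡ 33 (mod 67).
Test 20^d mod 67 for each divisor d in increasing order:
20^1 ≡ 20
20^2 ≡ 65
20^3 = 20^2·20^1 ≡ 27
20^6 = 20^4·20^2 ≡ 59
20^11 = 20^8·20^2·20^1 ≡ 30
20^22 = 20^16·20^4·20^2 ≡ 29
20^33 = 20^32·20^1 ≡ 66
20^66 = 20^64·20^2 ≡ 1  ← first divisor giving 1
The order is 66.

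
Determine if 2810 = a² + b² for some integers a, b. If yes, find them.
1² + 53² (a=1, b=53)

Factorization: 2810 = 2 × 5 × 281
By Fermat: n is sum of two squares iff every prime p ≡ 3 (mod 4) appears to even power.
All primes ≡ 3 (mod 4) appear to even power.
Search a = 0, 1, 2, … for 2810 - a² a perfect square: first hit at a = 1: 2810 - 1 = 2809 = 53².
2810 = 1² + 53² = 1 + 2809 ✓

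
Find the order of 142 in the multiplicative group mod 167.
166

167 is prime, so ord(142) divides φ(167) = 166.
Divisors of 166: 1, 2, 83, 166.
Repeated squaring: 142^1 ≡ 142, 142^2 ≡ 124, 142^4 ≡ 12, 142^8 ≡ 144, 142^16 ≡ 28, 142^32 ≡ 116, 142^64 ≡ 96, 142^128 ≡ 31 (mod 167).
Test 142^d mod 167 for each divisor d in increasing order:
142^1 ≡ 142
142^2 ≡ 124
142^83 = 142^64·142^16·142^2·142^1 ≡ 166
142^166 = 142^128·142^32·142^4·142^2 ≡ 1  ← first divisor giving 1
The order is 166.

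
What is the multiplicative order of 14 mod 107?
53

107 is prime, so ord(14) divides φ(107) = 106.
Divisors of 106: 1, 2, 53, 106.
Repeated squaring: 14^1 ≡ 14, 14^2 ≡ 89, 14^4 ≡ 3, 14^8 ≡ 9, 14^16 ≡ 81, 14^32 ≡ 34, 14^64 ≡ 86 (mod 107).
Test 14^d mod 107 for each divisor d in increasing order:
14^1 ≡ 14
14^2 ≡ 89
14^53 = 14^32·14^16·14^4·14^1 ≡ 1  ← first divisor giving 1
The order is 53.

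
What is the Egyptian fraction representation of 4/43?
1/11 + 1/473

Greedy algorithm:
4/43: ceiling(43/4) = 11, use 1/11
1/473: ceiling(473/1) = 473, use 1/473
Result: 4/43 = 1/11 + 1/473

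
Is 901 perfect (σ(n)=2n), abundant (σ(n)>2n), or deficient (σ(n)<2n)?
deficient

Proper divisors of 901: sum = 1 + 17 + 53 = 71
Since 71 < 901, 901 is deficient.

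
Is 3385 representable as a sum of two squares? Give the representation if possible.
24² + 53² (a=24, b=53)

Factorization: 3385 = 5 × 677
By Fermat: n is sum of two squares iff every prime p ≡ 3 (mod 4) appears to even power.
All primes ≡ 3 (mod 4) appear to even power.
Search a = 0, 1, 2, … for 3385 - a² a perfect square: first hit at a = 24: 3385 - 576 = 2809 = 53².
3385 = 24² + 53² = 576 + 2809 ✓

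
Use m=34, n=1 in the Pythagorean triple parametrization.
(1155, 68, 1157)

Euclid's formula: a = m² - n², b = 2mn, c = m² + n²
m = 34, n = 1
a = 34² - 1² = 1156 - 1 = 1155
b = 2 × 34 × 1 = 68
c = 34² + 1² = 1156 + 1 = 1157
Verification: 1155² + 68² = 1334025 + 4624 = 1338649 = 1157² ✓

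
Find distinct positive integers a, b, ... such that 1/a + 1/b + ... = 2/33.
1/17 + 1/561

Greedy algorithm:
2/33: ceiling(33/2) = 17, use 1/17
1/561: ceiling(561/1) = 561, use 1/561
Result: 2/33 = 1/17 + 1/561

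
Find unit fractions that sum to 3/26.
1/9 + 1/234

Greedy algorithm:
3/26: ceiling(26/3) = 9, use 1/9
1/234: ceiling(234/1) = 234, use 1/234
Result: 3/26 = 1/9 + 1/234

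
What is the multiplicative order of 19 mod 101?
25

101 is prime, so ord(19) divides φ(101) = 100.
Divisors of 100: 1, 2, 4, 5, 10, 20, 25, 50, 100.
Repeated squaring: 19^1 ≡ 19, 19^2 ≡ 58, 19^4 ≡ 31, 19^8 ≡ 52, 19^16 ≡ 78, 19^32 ≡ 24, 19^64 ≡ 71 (mod 101).
Test 19^d mod 101 for each divisor d in increasing order:
19^1 ≡ 19
19^2 ≡ 58
19^4 ≡ 31
19^5 = 19^4·19^1 ≡ 84
19^10 = 19^8·19^2 ≡ 87
19^20 = 19^16·19^4 ≡ 95
19^25 = 19^16·19^8·19^1 ≡ 1  ← first divisor giving 1
The order is 25.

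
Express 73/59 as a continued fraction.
[1; 4, 4, 1, 2]

Euclidean algorithm steps:
73 = 1 × 59 + 14
59 = 4 × 14 + 3
14 = 4 × 3 + 2
3 = 1 × 2 + 1
2 = 2 × 1 + 0
Continued fraction: [1; 4, 4, 1, 2]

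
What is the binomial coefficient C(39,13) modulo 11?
1

Using Lucas' theorem:
Write n=39 and k=13 in base 11:
n in base 11: [3, 6]
k in base 11: [1, 2]
C(39,13) mod 11 = ∏ C(n_i, k_i) mod 11
Digit binomials (mod 11): C(3,1) = 3; C(6,2) = 15 ≡ 4
Product: 3 × 4 = 12 ≡ 1 (mod 11)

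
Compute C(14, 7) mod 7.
2

Using Lucas' theorem:
Write n=14 and k=7 in base 7:
n in base 7: [2, 0]
k in base 7: [1, 0]
C(14,7) mod 7 = ∏ C(n_i, k_i) mod 7
Digit binomials (mod 7): C(2,1) = 2; C(0,0) = 1
Product: 2 × 1 = 2 ≡ 2 (mod 7)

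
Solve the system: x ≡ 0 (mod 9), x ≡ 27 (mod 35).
27

Using Chinese Remainder Theorem:
M = 9 × 35 = 315
M1 = 35, M2 = 9
y1 = 35^(-1) mod 9 = 8
y2 = 9^(-1) mod 35 = 4
x = (0×35×8 + 27×9×4) mod 315 = 27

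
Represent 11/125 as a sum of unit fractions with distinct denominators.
1/12 + 1/215 + 1/64500

Greedy algorithm:
11/125: ceiling(125/11) = 12, use 1/12
7/1500: ceiling(1500/7) = 215, use 1/215
1/64500: ceiling(64500/1) = 64500, use 1/64500
Result: 11/125 = 1/12 + 1/215 + 1/64500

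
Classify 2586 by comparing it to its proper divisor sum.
abundant

Proper divisors of 2586: sum = 1 + 2 + 3 + 6 + 431 + 862 + 1293 = 2598
Since 2598 > 2586, 2586 is abundant.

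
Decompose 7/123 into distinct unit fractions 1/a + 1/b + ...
1/18 + 1/738

Greedy algorithm:
7/123: ceiling(123/7) = 18, use 1/18
1/738: ceiling(738/1) = 738, use 1/738
Result: 7/123 = 1/18 + 1/738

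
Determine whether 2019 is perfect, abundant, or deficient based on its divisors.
deficient

Proper divisors of 2019: sum = 1 + 3 + 673 = 677
Since 677 < 2019, 2019 is deficient.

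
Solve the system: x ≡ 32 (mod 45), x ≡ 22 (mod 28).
302

Using Chinese Remainder Theorem:
M = 45 × 28 = 1260
M1 = 28, M2 = 45
y1 = 28^(-1) mod 45 = 37
y2 = 45^(-1) mod 28 = 5
x = (32×28×37 + 22×45×5) mod 1260 = 302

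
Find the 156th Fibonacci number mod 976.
480

Matrix identity: Q^n = [[F_(n+1), F_n], [F_n, F_(n-1)]] with Q = [[1,1],[1,0]].
n = 156 = 10011100₂. Square-and-multiply, entries mod 976:
Q^1 = [[1,1],[1,0]]
Q^2 = (Q^1)² = [[2,1],[1,1]]
Q^4 = (Q^2)² = [[5,3],[3,2]]
Q^9 = (Q^4)²·Q = [[55,34],[34,21]]
Q^19 = (Q^9)²·Q = [[909,277],[277,632]]
Q^39 = (Q^19)²·Q = [[555,210],[210,345]]
Q^78 = (Q^39)² = [[765,632],[632,133]]
Q^156 = (Q^78)² = [[841,480],[480,361]]
F_156 mod 976 = Q^156[0][1] = 480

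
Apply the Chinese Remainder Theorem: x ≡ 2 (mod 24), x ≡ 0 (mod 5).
50

Using Chinese Remainder Theorem:
M = 24 × 5 = 120
M1 = 5, M2 = 24
y1 = 5^(-1) mod 24 = 5
y2 = 24^(-1) mod 5 = 4
x = (2×5×5 + 0×24×4) mod 120 = 50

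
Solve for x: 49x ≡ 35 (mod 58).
x ≡ 9 (mod 58)

gcd(49, 58) = 1, which divides 35, so solutions exist.
Find 49^(-1) mod 58 by the extended Euclidean algorithm:
58 = 1 × 49 + 9  ⟹  9 = (1)·58 + (-1)·49
49 = 5 × 9 + 4  ⟹  4 = (-5)·58 + (6)·49
9 = 2 × 4 + 1  ⟹  1 = (11)·58 + (-13)·49
So (-13)·49 ≡ 1 (mod 58), i.e. 49^(-1) ≡ -13 ≡ 45 (mod 58).
x ≡ 45 × 35 = 1575 ≡ 9 (mod 58).
Check: 49 × 9 = 441 ≡ 35 (mod 58).
Unique solution: x ≡ 9 (mod 58)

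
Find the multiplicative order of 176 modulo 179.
178

179 is prime, so ord(176) divides φ(179) = 178.
Divisors of 178: 1, 2, 89, 178.
Repeated squaring: 176^1 ≡ 176, 176^2 ≡ 9, 176^4 ≡ 81, 176^8 ≡ 117, 176^16 ≡ 85, 176^32 ≡ 65, 176^64 ≡ 108, 176^128 ≡ 29 (mod 179).
Test 176^d mod 179 for each divisor d in increasing order:
176^1 ≡ 176
176^2 ≡ 9
176^89 = 176^64·176^16·176^8·176^1 ≡ 178
176^178 = 176^128·176^32·176^16·176^2 ≡ 1  ← first divisor giving 1
The order is 178.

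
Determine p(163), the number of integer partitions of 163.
142798995930

p(n) counts ways to write n as a sum of positive integers (order ignored).
Euler's pentagonal recurrence: p(k) = p(k-1) + p(k-2) - p(k-5) - p(k-7) + p(k-12) + p(k-15) - ... (offsets j(3j∓1)/2, signs ++--, p(0)=1, p(<0)=0).
DP table for k = 0..162: p(0)=1, p(1)=1, p(2)=2, p(3)=3, p(4)=5, p(5)=7, p(6)=11, p(7)=15, p(8)=22, p(9)=30, p(10)=42, p(11)=56, p(12)=77, p(13)=101, p(14)=135, p(15)=176, p(16)=231, p(17)=297, p(18)=385, p(19)=490, p(20)=627, p(21)=792, p(22)=1002, p(23)=1255, p(24)=1575, p(25)=1958, p(26)=2436, p(27)=3010, p(28)=3718, p(29)=4565, p(30)=5604, p(31)=6842, p(32)=8349, p(33)=10143, p(34)=12310, p(35)=14883, p(36)=17977, p(37)=21637, p(38)=26015, p(39)=31185, p(40)=37338, p(41)=44583, p(42)=53174, p(43)=63261, p(44)=75175, p(45)=89134, p(46)=105558, p(47)=124754, p(48)=147273, p(49)=173525, p(50)=204226, p(51)=239943, p(52)=281589, p(53)=329931, p(54)=386155, p(55)=451276, p(56)=526823, p(57)=614154, p(58)=715220, p(59)=831820, p(60)=966467, p(61)=1121505, p(62)=1300156, p(63)=1505499, p(64)=1741630, p(65)=2012558, p(66)=2323520, p(67)=2679689, p(68)=3087735, p(69)=3554345, p(70)=4087968, p(71)=4697205, p(72)=5392783, p(73)=6185689, p(74)=7089500, p(75)=8118264, p(76)=9289091, p(77)=10619863, p(78)=12132164, p(79)=13848650, p(80)=15796476, p(81)=18004327, p(82)=20506255, p(83)=23338469, p(84)=26543660, p(85)=30167357, p(86)=34262962, p(87)=38887673, p(88)=44108109, p(89)=49995925, p(90)=56634173, p(91)=64112359, p(92)=72533807, p(93)=82010177, p(94)=92669720, p(95)=104651419, p(96)=118114304, p(97)=133230930, p(98)=150198136, p(99)=169229875, p(100)=190569292, p(101)=214481126, p(102)=241265379, p(103)=271248950, p(104)=304801365, p(105)=342325709, p(106)=384276336, p(107)=431149389, p(108)=483502844, p(109)=541946240, p(110)=607163746, p(111)=679903203, p(112)=761002156, p(113)=851376628, p(114)=952050665, p(115)=1064144451, p(116)=1188908248, p(117)=1327710076, p(118)=1482074143, p(119)=1653668665, p(120)=1844349560, p(121)=2056148051, p(122)=2291320912, p(123)=2552338241, p(124)=2841940500, p(125)=3163127352, p(126)=3519222692, p(127)=3913864295, p(128)=4351078600, p(129)=4835271870, p(130)=5371315400, p(131)=5964539504, p(132)=6620830889, p(133)=7346629512, p(134)=8149040695, p(135)=9035836076, p(136)=10015581680, p(137)=11097645016, p(138)=12292341831, p(139)=13610949895, p(140)=15065878135, p(141)=16670689208, p(142)=18440293320, p(143)=20390982757, p(144)=22540654445, p(145)=24908858009, p(146)=27517052599, p(147)=30388671978, p(148)=33549419497, p(149)=37027355200, p(150)=40853235313, p(151)=45060624582, p(152)=49686288421, p(153)=54770336324, p(154)=60356673280, p(155)=66493182097, p(156)=73232243759, p(157)=80630964769, p(158)=88751778802, p(159)=97662728555, p(160)=107438159466, p(161)=118159068427, p(162)=129913904637.
Final step: p(163) = p(162) + p(161) - p(158) - p(156) + p(151) + p(148) - p(141) - p(137) + p(128) + p(123) - p(112) - p(106) + p(93) + p(86) - p(71) - p(63) + p(46) + p(37) - p(18) - p(8)
= 129913904637 + 118159068427 - 88751778802 - 73232243759 + 45060624582 + 33549419497 - 16670689208 - 11097645016 + 4351078600 + 2552338241 - 761002156 - 384276336 + 82010177 + 34262962 - 4697205 - 1505499 + 105558 + 21637 - 385 - 22
= 142798995930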